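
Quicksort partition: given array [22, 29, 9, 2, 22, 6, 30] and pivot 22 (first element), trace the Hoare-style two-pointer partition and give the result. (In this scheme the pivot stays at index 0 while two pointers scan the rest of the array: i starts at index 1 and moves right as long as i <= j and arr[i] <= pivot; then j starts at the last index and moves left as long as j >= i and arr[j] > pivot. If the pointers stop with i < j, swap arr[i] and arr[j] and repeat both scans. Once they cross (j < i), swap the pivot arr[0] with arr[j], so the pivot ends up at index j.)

Hoare-style two-pointer partition with pivot = 22:

Initial array: [22, 29, 9, 2, 22, 6, 30]

Pointers start at i = 1, j = 6.
i stops at index 1 (arr[1]=29 > 22), j stops at index 5 (arr[5]=6 <= 22): swap arr[1] and arr[5], array becomes [22, 6, 9, 2, 22, 29, 30]
i ends at 5, j ends at 4: the pointers have crossed (j < i), so scanning stops.

Swap pivot arr[0] with arr[4] to place pivot at position 4: [22, 6, 9, 2, 22, 29, 30]
Pivot position: 4

After partitioning with pivot 22, the array becomes [22, 6, 9, 2, 22, 29, 30]. The pivot is placed at index 4. All elements to the left of the pivot are <= 22, and all elements to the right are > 22.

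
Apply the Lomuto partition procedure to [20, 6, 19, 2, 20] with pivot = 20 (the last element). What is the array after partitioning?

Lomuto partition with pivot = 20:

Initial array: [20, 6, 19, 2, 20]

arr[0]=20 <= 20: swap with position 0, array becomes [20, 6, 19, 2, 20]
arr[1]=6 <= 20: swap with position 1, array becomes [20, 6, 19, 2, 20]
arr[2]=19 <= 20: swap with position 2, array becomes [20, 6, 19, 2, 20]
arr[3]=2 <= 20: swap with position 3, array becomes [20, 6, 19, 2, 20]

Place pivot at position 4: [20, 6, 19, 2, 20]
Pivot position: 4

After partitioning with pivot 20, the array becomes [20, 6, 19, 2, 20]. The pivot is placed at index 4. All elements to the left of the pivot are <= 20, and all elements to the right are > 20.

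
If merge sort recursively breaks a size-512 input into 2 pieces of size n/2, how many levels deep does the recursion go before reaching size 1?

For divide and conquer with division factor 2:

Problem sizes at each level:
Level 0: 512
Level 1: 256
Level 2: 128
Level 3: 64
Level 4: 32
Level 5: 16
Level 6: 8
Level 7: 4
Level 8: 2
Level 9: 1

The root is level 0 and the size-1 base case is level 9 (the tree spans levels 0 through 9, i.e. 10 levels counting the root), so the depth is the number of divisions: log_2(512) = 9

The recursion tree depth is log_2(512) = 9. At each level, the problem size is divided by 2, so it takes 9 divisions to reduce to a base case of size 1. The algorithm makes 2 recursive calls at each level.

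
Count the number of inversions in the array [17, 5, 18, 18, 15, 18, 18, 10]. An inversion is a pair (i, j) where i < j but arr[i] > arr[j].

Finding inversions in [17, 5, 18, 18, 15, 18, 18, 10]:

(0, 1): arr[0]=17 > arr[1]=5
(0, 4): arr[0]=17 > arr[4]=15
(0, 7): arr[0]=17 > arr[7]=10
(2, 4): arr[2]=18 > arr[4]=15
(2, 7): arr[2]=18 > arr[7]=10
(3, 4): arr[3]=18 > arr[4]=15
(3, 7): arr[3]=18 > arr[7]=10
(4, 7): arr[4]=15 > arr[7]=10
(5, 7): arr[5]=18 > arr[7]=10
(6, 7): arr[6]=18 > arr[7]=10

Total inversions: 10

The array has 10 inversion(s): (0,1), (0,4), (0,7), (2,4), (2,7), (3,4), (3,7), (4,7), (5,7), (6,7). Each pair (i,j) satisfies i < j and arr[i] > arr[j].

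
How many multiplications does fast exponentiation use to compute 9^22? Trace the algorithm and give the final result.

Computing 9^22 by squaring (build up from 9^1; each line after the first costs one multiplication):

9^1 = 9
9^2 = (9^1)^2 = 9^2 = 81
9^4 = (9^2)^2 = 81^2 = 6561
9^5 = 9 * 9^4 = 9 * 6561 = 59049
9^10 = (9^5)^2 = 59049^2 = 3486784401
9^11 = 9 * 9^10 = 9 * 3486784401 = 31381059609
9^22 = (9^11)^2 = 31381059609^2 = 984770902183611232881

Result: 984770902183611232881
Multiplications needed: 6 (6 lines after 9^1)

9^22 = 984770902183611232881. Using exponentiation by squaring, this requires 6 multiplications. The key idea: if the exponent is even, square the half-power; if odd, multiply by the base once.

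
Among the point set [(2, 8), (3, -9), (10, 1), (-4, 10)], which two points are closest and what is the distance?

Computing all pairwise distances among 4 points:

d((2, 8), (3, -9)) = 17.0294
d((2, 8), (10, 1)) = 10.6301
d((2, 8), (-4, 10)) = 6.3246 <-- minimum
d((3, -9), (10, 1)) = 12.2066
d((3, -9), (-4, 10)) = 20.2485
d((10, 1), (-4, 10)) = 16.6433

Closest pair: (2, 8) and (-4, 10) with distance 6.3246

The closest pair is (2, 8) and (-4, 10) with Euclidean distance 6.3246. For 4 points, brute-force pairwise comparison is shown above. For large n, the divide-and-conquer algorithm (sort by x, recurse on halves, check the dividing strip) achieves O(n log n).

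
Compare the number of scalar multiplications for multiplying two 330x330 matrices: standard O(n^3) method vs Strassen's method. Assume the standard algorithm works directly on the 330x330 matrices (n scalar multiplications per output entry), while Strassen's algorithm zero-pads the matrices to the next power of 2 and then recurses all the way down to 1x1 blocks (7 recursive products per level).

Matrix multiplication for 330x330 matrices:

Strassen's algorithm requires power-of-2 dimensions. Pad 330x330 to 512x512 (next power of 2).

Standard algorithm: 330^3 = 35937000 multiplications
Strassen's algorithm: 7^(log2(512)) = 7^9 = 40353607 multiplications
Difference: 35937000 - 40353607 = -4416607 (Strassen uses MORE here due to padding overhead — for small or just-over-power-of-2 n, padding can outweigh the per-level savings)

Standard: 35937000 multiplications (330^3). Strassen: 40353607 multiplications (7^9, after padding to 512x512). Strassen reduces 8 recursive multiplications to 7 at each level.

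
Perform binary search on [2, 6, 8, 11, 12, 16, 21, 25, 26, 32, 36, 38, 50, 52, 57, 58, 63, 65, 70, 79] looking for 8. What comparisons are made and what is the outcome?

Binary search for 8 in [2, 6, 8, 11, 12, 16, 21, 25, 26, 32, 36, 38, 50, 52, 57, 58, 63, 65, 70, 79]:

lo=0, hi=19, mid=9, arr[mid]=32 -> 32 > 8, search left half
lo=0, hi=8, mid=4, arr[mid]=12 -> 12 > 8, search left half
lo=0, hi=3, mid=1, arr[mid]=6 -> 6 < 8, search right half
lo=2, hi=3, mid=2, arr[mid]=8 -> Found target at index 2!

Binary search finds 8 at index 2 after 4 comparisons. The search repeatedly halves the search space by comparing with the middle element.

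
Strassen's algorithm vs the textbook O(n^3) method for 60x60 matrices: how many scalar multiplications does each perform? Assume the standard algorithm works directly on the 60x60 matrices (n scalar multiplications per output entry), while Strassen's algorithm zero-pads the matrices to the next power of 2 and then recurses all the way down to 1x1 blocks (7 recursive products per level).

Matrix multiplication for 60x60 matrices:

Strassen's algorithm requires power-of-2 dimensions. Pad 60x60 to 64x64 (next power of 2).

Standard algorithm: 60^3 = 216000 multiplications
Strassen's algorithm: 7^(log2(64)) = 7^6 = 117649 multiplications
Savings: 216000 - 117649 = 98351 multiplications

Standard: 216000 multiplications (60^3). Strassen: 117649 multiplications (7^6, after padding to 64x64). Strassen reduces 8 recursive multiplications to 7 at each level.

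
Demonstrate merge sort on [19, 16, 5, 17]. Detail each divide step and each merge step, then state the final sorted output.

Merge sort trace:

Split: [19, 16, 5, 17] -> [19, 16] and [5, 17]
  Split: [19, 16] -> [19] and [16]
  Merge: [19] + [16] -> [16, 19]
  Split: [5, 17] -> [5] and [17]
  Merge: [5] + [17] -> [5, 17]
Merge: [16, 19] + [5, 17] -> [5, 16, 17, 19]

Final sorted array: [5, 16, 17, 19]

The merge sort proceeds by recursively splitting the array and merging sorted halves.
After all merges, the sorted array is [5, 16, 17, 19].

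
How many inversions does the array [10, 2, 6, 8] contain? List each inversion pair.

Finding inversions in [10, 2, 6, 8]:

(0, 1): arr[0]=10 > arr[1]=2
(0, 2): arr[0]=10 > arr[2]=6
(0, 3): arr[0]=10 > arr[3]=8

Total inversions: 3

The array has 3 inversion(s): (0,1), (0,2), (0,3). Each pair (i,j) satisfies i < j and arr[i] > arr[j].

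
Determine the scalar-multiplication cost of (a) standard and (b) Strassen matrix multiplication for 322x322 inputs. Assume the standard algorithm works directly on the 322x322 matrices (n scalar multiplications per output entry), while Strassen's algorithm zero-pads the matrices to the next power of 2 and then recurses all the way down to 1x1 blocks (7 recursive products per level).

Matrix multiplication for 322x322 matrices:

Strassen's algorithm requires power-of-2 dimensions. Pad 322x322 to 512x512 (next power of 2).

Standard algorithm: 322^3 = 33386248 multiplications
Strassen's algorithm: 7^(log2(512)) = 7^9 = 40353607 multiplications
Difference: 33386248 - 40353607 = -6967359 (Strassen uses MORE here due to padding overhead — for small or just-over-power-of-2 n, padding can outweigh the per-level savings)

Standard: 33386248 multiplications (322^3). Strassen: 40353607 multiplications (7^9, after padding to 512x512). Strassen reduces 8 recursive multiplications to 7 at each level.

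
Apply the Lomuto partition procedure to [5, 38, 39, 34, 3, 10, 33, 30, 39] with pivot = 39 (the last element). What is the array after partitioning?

Lomuto partition with pivot = 39:

Initial array: [5, 38, 39, 34, 3, 10, 33, 30, 39]

arr[0]=5 <= 39: swap with position 0, array becomes [5, 38, 39, 34, 3, 10, 33, 30, 39]
arr[1]=38 <= 39: swap with position 1, array becomes [5, 38, 39, 34, 3, 10, 33, 30, 39]
arr[2]=39 <= 39: swap with position 2, array becomes [5, 38, 39, 34, 3, 10, 33, 30, 39]
arr[3]=34 <= 39: swap with position 3, array becomes [5, 38, 39, 34, 3, 10, 33, 30, 39]
arr[4]=3 <= 39: swap with position 4, array becomes [5, 38, 39, 34, 3, 10, 33, 30, 39]
arr[5]=10 <= 39: swap with position 5, array becomes [5, 38, 39, 34, 3, 10, 33, 30, 39]
arr[6]=33 <= 39: swap with position 6, array becomes [5, 38, 39, 34, 3, 10, 33, 30, 39]
arr[7]=30 <= 39: swap with position 7, array becomes [5, 38, 39, 34, 3, 10, 33, 30, 39]

Place pivot at position 8: [5, 38, 39, 34, 3, 10, 33, 30, 39]
Pivot position: 8

After partitioning with pivot 39, the array becomes [5, 38, 39, 34, 3, 10, 33, 30, 39]. The pivot is placed at index 8. All elements to the left of the pivot are <= 39, and all elements to the right are > 39.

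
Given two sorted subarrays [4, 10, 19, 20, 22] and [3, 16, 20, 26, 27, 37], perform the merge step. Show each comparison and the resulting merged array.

Merging process:

Compare 4 vs 3: take 3 from right. Merged: [3]
Compare 4 vs 16: take 4 from left. Merged: [3, 4]
Compare 10 vs 16: take 10 from left. Merged: [3, 4, 10]
Compare 19 vs 16: take 16 from right. Merged: [3, 4, 10, 16]
Compare 19 vs 20: take 19 from left. Merged: [3, 4, 10, 16, 19]
Compare 20 vs 20: take 20 from left. Merged: [3, 4, 10, 16, 19, 20]
Compare 22 vs 20: take 20 from right. Merged: [3, 4, 10, 16, 19, 20, 20]
Compare 22 vs 26: take 22 from left. Merged: [3, 4, 10, 16, 19, 20, 20, 22]
Append remaining from right: [26, 27, 37]. Merged: [3, 4, 10, 16, 19, 20, 20, 22, 26, 27, 37]

Final merged array: [3, 4, 10, 16, 19, 20, 20, 22, 26, 27, 37]
Total comparisons: 8

The merged array is [3, 4, 10, 16, 19, 20, 20, 22, 26, 27, 37], requiring 8 comparisons. The merge step runs in O(n) time where n is the total number of elements.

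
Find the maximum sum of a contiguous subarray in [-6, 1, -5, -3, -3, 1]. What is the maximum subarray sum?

Using Kadane's algorithm on [-6, 1, -5, -3, -3, 1]:

Scanning through the array:
Position 1 (value 1): max_ending_here = 1, max_so_far = 1
Position 2 (value -5): max_ending_here = -4, max_so_far = 1
Position 3 (value -3): max_ending_here = -3, max_so_far = 1
Position 4 (value -3): max_ending_here = -3, max_so_far = 1
Position 5 (value 1): max_ending_here = 1, max_so_far = 1

Maximum subarray: [1]
Maximum sum: 1

The maximum subarray is [1] with sum 1. This subarray runs from index 1 to index 1.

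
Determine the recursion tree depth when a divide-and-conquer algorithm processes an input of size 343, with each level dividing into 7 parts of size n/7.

For divide and conquer with division factor 7:

Problem sizes at each level:
Level 0: 343
Level 1: 49
Level 2: 7
Level 3: 1

The root is level 0 and the size-1 base case is level 3 (the tree spans levels 0 through 3, i.e. 4 levels counting the root), so the depth is the number of divisions: log_7(343) = 3

The recursion tree depth is log_7(343) = 3. At each level, the problem size is divided by 7, so it takes 3 divisions to reduce to a base case of size 1. The algorithm makes 7 recursive calls at each level.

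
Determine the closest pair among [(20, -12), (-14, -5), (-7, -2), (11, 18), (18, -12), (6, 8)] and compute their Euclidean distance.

Computing all pairwise distances among 6 points:

d((20, -12), (-14, -5)) = 34.7131
d((20, -12), (-7, -2)) = 28.7924
d((20, -12), (11, 18)) = 31.3209
d((20, -12), (18, -12)) = 2.0 <-- minimum
d((20, -12), (6, 8)) = 24.4131
d((-14, -5), (-7, -2)) = 7.6158
d((-14, -5), (11, 18)) = 33.9706
d((-14, -5), (18, -12)) = 32.7567
d((-14, -5), (6, 8)) = 23.8537
d((-7, -2), (11, 18)) = 26.9072
d((-7, -2), (18, -12)) = 26.9258
d((-7, -2), (6, 8)) = 16.4012
d((11, 18), (18, -12)) = 30.8058
d((11, 18), (6, 8)) = 11.1803
d((18, -12), (6, 8)) = 23.3238

Closest pair: (20, -12) and (18, -12) with distance 2.0

The closest pair is (20, -12) and (18, -12) with Euclidean distance 2.0. For 6 points, brute-force pairwise comparison is shown above. For large n, the divide-and-conquer algorithm (sort by x, recurse on halves, check the dividing strip) achieves O(n log n).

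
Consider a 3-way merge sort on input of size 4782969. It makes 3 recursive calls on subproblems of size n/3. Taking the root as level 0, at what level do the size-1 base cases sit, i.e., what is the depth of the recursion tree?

For divide and conquer with division factor 3:

Problem sizes at each level:
Level 0: 4782969
Level 1: 1594323
Level 2: 531441
Level 3: 177147
Level 4: 59049
Level 5: 19683
Level 6: 6561
Level 7: 2187
Level 8: 729
Level 9: 243
Level 10: 81
Level 11: 27
Level 12: 9
Level 13: 3
Level 14: 1

The root is level 0 and the size-1 base case is level 14 (the tree spans levels 0 through 14, i.e. 15 levels counting the root), so the depth is the number of divisions: log_3(4782969) = 14

The recursion tree depth is log_3(4782969) = 14. At each level, the problem size is divided by 3, so it takes 14 divisions to reduce to a base case of size 1. The algorithm makes 3 recursive calls at each level.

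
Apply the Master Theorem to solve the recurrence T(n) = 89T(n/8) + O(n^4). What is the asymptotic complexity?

Master Theorem for T(n) = 89T(n/8) + O(n^4):

a = 89, b = 8, c = 4
log_b(a) = log_8(89) = 2.1586

Case 3: c = 4 > log_8(89) = 2.1586
T(n) = O(n^4) = O(n^4)

For T(n) = 89T(n/8) + O(n^4): log_8(89) = 2.1586. This is Case 3 of the Master Theorem (c > log_b(a), work dominated by root), giving O(n^4).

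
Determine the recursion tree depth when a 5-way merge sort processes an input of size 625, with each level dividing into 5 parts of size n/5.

For divide and conquer with division factor 5:

Problem sizes at each level:
Level 0: 625
Level 1: 125
Level 2: 25
Level 3: 5
Level 4: 1

The root is level 0 and the size-1 base case is level 4 (the tree spans levels 0 through 4, i.e. 5 levels counting the root), so the depth is the number of divisions: log_5(625) = 4

The recursion tree depth is log_5(625) = 4. At each level, the problem size is divided by 5, so it takes 4 divisions to reduce to a base case of size 1. The algorithm makes 5 recursive calls at each level.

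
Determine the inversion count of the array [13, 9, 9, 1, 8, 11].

Finding inversions in [13, 9, 9, 1, 8, 11]:

(0, 1): arr[0]=13 > arr[1]=9
(0, 2): arr[0]=13 > arr[2]=9
(0, 3): arr[0]=13 > arr[3]=1
(0, 4): arr[0]=13 > arr[4]=8
(0, 5): arr[0]=13 > arr[5]=11
(1, 3): arr[1]=9 > arr[3]=1
(1, 4): arr[1]=9 > arr[4]=8
(2, 3): arr[2]=9 > arr[3]=1
(2, 4): arr[2]=9 > arr[4]=8

Total inversions: 9

The array has 9 inversion(s): (0,1), (0,2), (0,3), (0,4), (0,5), (1,3), (1,4), (2,3), (2,4). Each pair (i,j) satisfies i < j and arr[i] > arr[j].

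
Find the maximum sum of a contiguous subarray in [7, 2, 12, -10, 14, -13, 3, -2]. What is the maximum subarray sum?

Using Kadane's algorithm on [7, 2, 12, -10, 14, -13, 3, -2]:

Scanning through the array:
Position 1 (value 2): max_ending_here = 9, max_so_far = 9
Position 2 (value 12): max_ending_here = 21, max_so_far = 21
Position 3 (value -10): max_ending_here = 11, max_so_far = 21
Position 4 (value 14): max_ending_here = 25, max_so_far = 25
Position 5 (value -13): max_ending_here = 12, max_so_far = 25
Position 6 (value 3): max_ending_here = 15, max_so_far = 25
Position 7 (value -2): max_ending_here = 13, max_so_far = 25

Maximum subarray: [7, 2, 12, -10, 14]
Maximum sum: 25

The maximum subarray is [7, 2, 12, -10, 14] with sum 25. This subarray runs from index 0 to index 4.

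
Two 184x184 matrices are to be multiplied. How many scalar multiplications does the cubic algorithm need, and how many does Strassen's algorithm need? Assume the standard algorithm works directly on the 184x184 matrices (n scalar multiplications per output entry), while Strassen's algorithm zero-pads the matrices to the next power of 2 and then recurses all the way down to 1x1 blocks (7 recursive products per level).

Matrix multiplication for 184x184 matrices:

Strassen's algorithm requires power-of-2 dimensions. Pad 184x184 to 256x256 (next power of 2).

Standard algorithm: 184^3 = 6229504 multiplications
Strassen's algorithm: 7^(log2(256)) = 7^8 = 5764801 multiplications
Savings: 6229504 - 5764801 = 464703 multiplications

Standard: 6229504 multiplications (184^3). Strassen: 5764801 multiplications (7^8, after padding to 256x256). Strassen reduces 8 recursive multiplications to 7 at each level.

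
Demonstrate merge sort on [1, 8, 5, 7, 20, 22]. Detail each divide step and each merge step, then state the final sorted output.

Merge sort trace:

Split: [1, 8, 5, 7, 20, 22] -> [1, 8, 5] and [7, 20, 22]
  Split: [1, 8, 5] -> [1] and [8, 5]
    Split: [8, 5] -> [8] and [5]
    Merge: [8] + [5] -> [5, 8]
  Merge: [1] + [5, 8] -> [1, 5, 8]
  Split: [7, 20, 22] -> [7] and [20, 22]
    Split: [20, 22] -> [20] and [22]
    Merge: [20] + [22] -> [20, 22]
  Merge: [7] + [20, 22] -> [7, 20, 22]
Merge: [1, 5, 8] + [7, 20, 22] -> [1, 5, 7, 8, 20, 22]

Final sorted array: [1, 5, 7, 8, 20, 22]

The merge sort proceeds by recursively splitting the array and merging sorted halves.
After all merges, the sorted array is [1, 5, 7, 8, 20, 22].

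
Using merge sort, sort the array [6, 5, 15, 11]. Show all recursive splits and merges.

Merge sort trace:

Split: [6, 5, 15, 11] -> [6, 5] and [15, 11]
  Split: [6, 5] -> [6] and [5]
  Merge: [6] + [5] -> [5, 6]
  Split: [15, 11] -> [15] and [11]
  Merge: [15] + [11] -> [11, 15]
Merge: [5, 6] + [11, 15] -> [5, 6, 11, 15]

Final sorted array: [5, 6, 11, 15]

The merge sort proceeds by recursively splitting the array and merging sorted halves.
After all merges, the sorted array is [5, 6, 11, 15].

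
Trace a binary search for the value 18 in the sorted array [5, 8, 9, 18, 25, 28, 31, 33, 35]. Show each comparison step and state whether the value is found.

Binary search for 18 in [5, 8, 9, 18, 25, 28, 31, 33, 35]:

lo=0, hi=8, mid=4, arr[mid]=25 -> 25 > 18, search left half
lo=0, hi=3, mid=1, arr[mid]=8 -> 8 < 18, search right half
lo=2, hi=3, mid=2, arr[mid]=9 -> 9 < 18, search right half
lo=3, hi=3, mid=3, arr[mid]=18 -> Found target at index 3!

Binary search finds 18 at index 3 after 4 comparisons. The search repeatedly halves the search space by comparing with the middle element.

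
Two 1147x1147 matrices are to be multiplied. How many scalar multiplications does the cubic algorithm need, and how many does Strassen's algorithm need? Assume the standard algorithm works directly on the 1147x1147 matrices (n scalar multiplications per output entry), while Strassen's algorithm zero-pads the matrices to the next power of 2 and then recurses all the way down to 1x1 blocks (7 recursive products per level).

Matrix multiplication for 1147x1147 matrices:

Strassen's algorithm requires power-of-2 dimensions. Pad 1147x1147 to 2048x2048 (next power of 2).

Standard algorithm: 1147^3 = 1509003523 multiplications
Strassen's algorithm: 7^(log2(2048)) = 7^11 = 1977326743 multiplications
Difference: 1509003523 - 1977326743 = -468323220 (Strassen uses MORE here due to padding overhead — for small or just-over-power-of-2 n, padding can outweigh the per-level savings)

Standard: 1509003523 multiplications (1147^3). Strassen: 1977326743 multiplications (7^11, after padding to 2048x2048). Strassen reduces 8 recursive multiplications to 7 at each level.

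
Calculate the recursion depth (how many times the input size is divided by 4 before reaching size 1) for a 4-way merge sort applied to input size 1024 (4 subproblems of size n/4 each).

For divide and conquer with division factor 4:

Problem sizes at each level:
Level 0: 1024
Level 1: 256
Level 2: 64
Level 3: 16
Level 4: 4
Level 5: 1

The root is level 0 and the size-1 base case is level 5 (the tree spans levels 0 through 5, i.e. 6 levels counting the root), so the depth is the number of divisions: log_4(1024) = 5

The recursion tree depth is log_4(1024) = 5. At each level, the problem size is divided by 4, so it takes 5 divisions to reduce to a base case of size 1. The algorithm makes 4 recursive calls at each level.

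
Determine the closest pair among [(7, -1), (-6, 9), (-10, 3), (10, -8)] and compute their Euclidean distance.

Computing all pairwise distances among 4 points:

d((7, -1), (-6, 9)) = 16.4012
d((7, -1), (-10, 3)) = 17.4642
d((7, -1), (10, -8)) = 7.6158
d((-6, 9), (-10, 3)) = 7.2111 <-- minimum
d((-6, 9), (10, -8)) = 23.3452
d((-10, 3), (10, -8)) = 22.8254

Closest pair: (-6, 9) and (-10, 3) with distance 7.2111

The closest pair is (-6, 9) and (-10, 3) with Euclidean distance 7.2111. For 4 points, brute-force pairwise comparison is shown above. For large n, the divide-and-conquer algorithm (sort by x, recurse on halves, check the dividing strip) achieves O(n log n).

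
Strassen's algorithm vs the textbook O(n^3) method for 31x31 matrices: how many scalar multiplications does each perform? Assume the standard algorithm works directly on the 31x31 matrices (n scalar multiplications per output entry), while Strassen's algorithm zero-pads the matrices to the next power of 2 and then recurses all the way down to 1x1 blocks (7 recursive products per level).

Matrix multiplication for 31x31 matrices:

Strassen's algorithm requires power-of-2 dimensions. Pad 31x31 to 32x32 (next power of 2).

Standard algorithm: 31^3 = 29791 multiplications
Strassen's algorithm: 7^(log2(32)) = 7^5 = 16807 multiplications
Savings: 29791 - 16807 = 12984 multiplications

Standard: 29791 multiplications (31^3). Strassen: 16807 multiplications (7^5, after padding to 32x32). Strassen reduces 8 recursive multiplications to 7 at each level.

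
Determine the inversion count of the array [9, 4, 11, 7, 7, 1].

Finding inversions in [9, 4, 11, 7, 7, 1]:

(0, 1): arr[0]=9 > arr[1]=4
(0, 3): arr[0]=9 > arr[3]=7
(0, 4): arr[0]=9 > arr[4]=7
(0, 5): arr[0]=9 > arr[5]=1
(1, 5): arr[1]=4 > arr[5]=1
(2, 3): arr[2]=11 > arr[3]=7
(2, 4): arr[2]=11 > arr[4]=7
(2, 5): arr[2]=11 > arr[5]=1
(3, 5): arr[3]=7 > arr[5]=1
(4, 5): arr[4]=7 > arr[5]=1

Total inversions: 10

The array has 10 inversion(s): (0,1), (0,3), (0,4), (0,5), (1,5), (2,3), (2,4), (2,5), (3,5), (4,5). Each pair (i,j) satisfies i < j and arr[i] > arr[j].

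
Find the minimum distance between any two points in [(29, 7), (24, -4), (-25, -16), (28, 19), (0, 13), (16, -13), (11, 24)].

Computing all pairwise distances among 7 points:

d((29, 7), (24, -4)) = 12.083
d((29, 7), (-25, -16)) = 58.6941
d((29, 7), (28, 19)) = 12.0416 <-- minimum
d((29, 7), (0, 13)) = 29.6142
d((29, 7), (16, -13)) = 23.8537
d((29, 7), (11, 24)) = 24.7588
d((24, -4), (-25, -16)) = 50.448
d((24, -4), (28, 19)) = 23.3452
d((24, -4), (0, 13)) = 29.4109
d((24, -4), (16, -13)) = 12.0416 <-- minimum
d((24, -4), (11, 24)) = 30.8707
d((-25, -16), (28, 19)) = 63.5138
d((-25, -16), (0, 13)) = 38.2884
d((-25, -16), (16, -13)) = 41.1096
d((-25, -16), (11, 24)) = 53.8145
d((28, 19), (0, 13)) = 28.6356
d((28, 19), (16, -13)) = 34.176
d((28, 19), (11, 24)) = 17.72
d((0, 13), (16, -13)) = 30.5287
d((0, 13), (11, 24)) = 15.5563
d((16, -13), (11, 24)) = 37.3363

Minimum distance: 12.0416 (tie among 2 pairs: (29, 7) and (28, 19); (24, -4) and (16, -13))

The minimum Euclidean distance is 12.0416. There is a tie: 2 pairs achieve this minimum — (29, 7) and (28, 19); (24, -4) and (16, -13). Any of these is a valid closest pair. For 7 points, brute-force pairwise comparison is shown above. For large n, the divide-and-conquer algorithm (sort by x, recurse on halves, check the dividing strip) achieves O(n log n).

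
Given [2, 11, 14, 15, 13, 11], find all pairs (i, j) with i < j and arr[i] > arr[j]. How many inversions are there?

Finding inversions in [2, 11, 14, 15, 13, 11]:

(2, 4): arr[2]=14 > arr[4]=13
(2, 5): arr[2]=14 > arr[5]=11
(3, 4): arr[3]=15 > arr[4]=13
(3, 5): arr[3]=15 > arr[5]=11
(4, 5): arr[4]=13 > arr[5]=11

Total inversions: 5

The array has 5 inversion(s): (2,4), (2,5), (3,4), (3,5), (4,5). Each pair (i,j) satisfies i < j and arr[i] > arr[j].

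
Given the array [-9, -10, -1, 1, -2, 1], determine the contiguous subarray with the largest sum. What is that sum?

Using Kadane's algorithm on [-9, -10, -1, 1, -2, 1]:

Scanning through the array:
Position 1 (value -10): max_ending_here = -10, max_so_far = -9
Position 2 (value -1): max_ending_here = -1, max_so_far = -1
Position 3 (value 1): max_ending_here = 1, max_so_far = 1
Position 4 (value -2): max_ending_here = -1, max_so_far = 1
Position 5 (value 1): max_ending_here = 1, max_so_far = 1

Maximum subarray: [1]
Maximum sum: 1

The maximum subarray is [1] with sum 1. This subarray runs from index 3 to index 3.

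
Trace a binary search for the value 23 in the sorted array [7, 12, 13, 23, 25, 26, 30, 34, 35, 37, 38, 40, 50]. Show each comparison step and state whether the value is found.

Binary search for 23 in [7, 12, 13, 23, 25, 26, 30, 34, 35, 37, 38, 40, 50]:

lo=0, hi=12, mid=6, arr[mid]=30 -> 30 > 23, search left half
lo=0, hi=5, mid=2, arr[mid]=13 -> 13 < 23, search right half
lo=3, hi=5, mid=4, arr[mid]=25 -> 25 > 23, search left half
lo=3, hi=3, mid=3, arr[mid]=23 -> Found target at index 3!

Binary search finds 23 at index 3 after 4 comparisons. The search repeatedly halves the search space by comparing with the middle element.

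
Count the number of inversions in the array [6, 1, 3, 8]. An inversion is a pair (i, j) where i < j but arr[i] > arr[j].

Finding inversions in [6, 1, 3, 8]:

(0, 1): arr[0]=6 > arr[1]=1
(0, 2): arr[0]=6 > arr[2]=3

Total inversions: 2

The array has 2 inversion(s): (0,1), (0,2). Each pair (i,j) satisfies i < j and arr[i] > arr[j].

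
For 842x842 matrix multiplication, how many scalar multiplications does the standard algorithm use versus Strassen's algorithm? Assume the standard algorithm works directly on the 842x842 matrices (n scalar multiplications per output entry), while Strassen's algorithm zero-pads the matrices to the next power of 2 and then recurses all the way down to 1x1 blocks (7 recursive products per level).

Matrix multiplication for 842x842 matrices:

Strassen's algorithm requires power-of-2 dimensions. Pad 842x842 to 1024x1024 (next power of 2).

Standard algorithm: 842^3 = 596947688 multiplications
Strassen's algorithm: 7^(log2(1024)) = 7^10 = 282475249 multiplications
Savings: 596947688 - 282475249 = 314472439 multiplications

Standard: 596947688 multiplications (842^3). Strassen: 282475249 multiplications (7^10, after padding to 1024x1024). Strassen reduces 8 recursive multiplications to 7 at each level.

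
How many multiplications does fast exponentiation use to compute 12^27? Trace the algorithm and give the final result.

Computing 12^27 by squaring (build up from 12^1; each line after the first costs one multiplication):

12^1 = 12
12^2 = (12^1)^2 = 12^2 = 144
12^3 = 12 * 12^2 = 12 * 144 = 1728
12^6 = (12^3)^2 = 1728^2 = 2985984
12^12 = (12^6)^2 = 2985984^2 = 8916100448256
12^13 = 12 * 12^12 = 12 * 8916100448256 = 106993205379072
12^26 = (12^13)^2 = 106993205379072^2 = 11447545997288281555215581184
12^27 = 12 * 12^26 = 12 * 11447545997288281555215581184 = 137370551967459378662586974208

Result: 137370551967459378662586974208
Multiplications needed: 7 (7 lines after 12^1)

12^27 = 137370551967459378662586974208. Using exponentiation by squaring, this requires 7 multiplications. The key idea: if the exponent is even, square the half-power; if odd, multiply by the base once.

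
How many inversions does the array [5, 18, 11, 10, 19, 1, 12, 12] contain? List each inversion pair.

Finding inversions in [5, 18, 11, 10, 19, 1, 12, 12]:

(0, 5): arr[0]=5 > arr[5]=1
(1, 2): arr[1]=18 > arr[2]=11
(1, 3): arr[1]=18 > arr[3]=10
(1, 5): arr[1]=18 > arr[5]=1
(1, 6): arr[1]=18 > arr[6]=12
(1, 7): arr[1]=18 > arr[7]=12
(2, 3): arr[2]=11 > arr[3]=10
(2, 5): arr[2]=11 > arr[5]=1
(3, 5): arr[3]=10 > arr[5]=1
(4, 5): arr[4]=19 > arr[5]=1
(4, 6): arr[4]=19 > arr[6]=12
(4, 7): arr[4]=19 > arr[7]=12

Total inversions: 12

The array has 12 inversion(s): (0,5), (1,2), (1,3), (1,5), (1,6), (1,7), (2,3), (2,5), (3,5), (4,5), (4,6), (4,7). Each pair (i,j) satisfies i < j and arr[i] > arr[j].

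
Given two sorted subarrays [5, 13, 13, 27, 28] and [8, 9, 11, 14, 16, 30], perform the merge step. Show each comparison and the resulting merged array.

Merging process:

Compare 5 vs 8: take 5 from left. Merged: [5]
Compare 13 vs 8: take 8 from right. Merged: [5, 8]
Compare 13 vs 9: take 9 from right. Merged: [5, 8, 9]
Compare 13 vs 11: take 11 from right. Merged: [5, 8, 9, 11]
Compare 13 vs 14: take 13 from left. Merged: [5, 8, 9, 11, 13]
Compare 13 vs 14: take 13 from left. Merged: [5, 8, 9, 11, 13, 13]
Compare 27 vs 14: take 14 from right. Merged: [5, 8, 9, 11, 13, 13, 14]
Compare 27 vs 16: take 16 from right. Merged: [5, 8, 9, 11, 13, 13, 14, 16]
Compare 27 vs 30: take 27 from left. Merged: [5, 8, 9, 11, 13, 13, 14, 16, 27]
Compare 28 vs 30: take 28 from left. Merged: [5, 8, 9, 11, 13, 13, 14, 16, 27, 28]
Append remaining from right: [30]. Merged: [5, 8, 9, 11, 13, 13, 14, 16, 27, 28, 30]

Final merged array: [5, 8, 9, 11, 13, 13, 14, 16, 27, 28, 30]
Total comparisons: 10

The merged array is [5, 8, 9, 11, 13, 13, 14, 16, 27, 28, 30], requiring 10 comparisons. The merge step runs in O(n) time where n is the total number of elements.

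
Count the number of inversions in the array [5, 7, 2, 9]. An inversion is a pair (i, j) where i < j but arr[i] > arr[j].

Finding inversions in [5, 7, 2, 9]:

(0, 2): arr[0]=5 > arr[2]=2
(1, 2): arr[1]=7 > arr[2]=2

Total inversions: 2

The array has 2 inversion(s): (0,2), (1,2). Each pair (i,j) satisfies i < j and arr[i] > arr[j].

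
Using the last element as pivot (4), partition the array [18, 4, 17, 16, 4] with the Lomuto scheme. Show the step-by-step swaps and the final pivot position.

Lomuto partition with pivot = 4:

Initial array: [18, 4, 17, 16, 4]

arr[0]=18 > 4: no swap
arr[1]=4 <= 4: swap with position 0, array becomes [4, 18, 17, 16, 4]
arr[2]=17 > 4: no swap
arr[3]=16 > 4: no swap

Place pivot at position 1: [4, 4, 17, 16, 18]
Pivot position: 1

After partitioning with pivot 4, the array becomes [4, 4, 17, 16, 18]. The pivot is placed at index 1. All elements to the left of the pivot are <= 4, and all elements to the right are > 4.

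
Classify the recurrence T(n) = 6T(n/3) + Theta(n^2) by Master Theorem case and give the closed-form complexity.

Master Theorem for T(n) = 6T(n/3) + O(n^2):

a = 6, b = 3, c = 2
log_b(a) = log_3(6) = 1.6309

Case 3: c = 2 > log_3(6) = 1.6309
T(n) = O(n^2) = O(n^2)

For T(n) = 6T(n/3) + O(n^2): log_3(6) = 1.6309. This is Case 3 of the Master Theorem (c > log_b(a), work dominated by root), giving O(n^2).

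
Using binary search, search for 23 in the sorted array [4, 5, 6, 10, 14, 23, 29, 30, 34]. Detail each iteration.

Binary search for 23 in [4, 5, 6, 10, 14, 23, 29, 30, 34]:

lo=0, hi=8, mid=4, arr[mid]=14 -> 14 < 23, search right half
lo=5, hi=8, mid=6, arr[mid]=29 -> 29 > 23, search left half
lo=5, hi=5, mid=5, arr[mid]=23 -> Found target at index 5!

Binary search finds 23 at index 5 after 3 comparisons. The search repeatedly halves the search space by comparing with the middle element.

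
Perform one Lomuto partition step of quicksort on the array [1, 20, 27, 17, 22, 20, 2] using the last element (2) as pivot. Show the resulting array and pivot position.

Lomuto partition with pivot = 2:

Initial array: [1, 20, 27, 17, 22, 20, 2]

arr[0]=1 <= 2: swap with position 0, array becomes [1, 20, 27, 17, 22, 20, 2]
arr[1]=20 > 2: no swap
arr[2]=27 > 2: no swap
arr[3]=17 > 2: no swap
arr[4]=22 > 2: no swap
arr[5]=20 > 2: no swap

Place pivot at position 1: [1, 2, 27, 17, 22, 20, 20]
Pivot position: 1

After partitioning with pivot 2, the array becomes [1, 2, 27, 17, 22, 20, 20]. The pivot is placed at index 1. All elements to the left of the pivot are <= 2, and all elements to the right are > 2.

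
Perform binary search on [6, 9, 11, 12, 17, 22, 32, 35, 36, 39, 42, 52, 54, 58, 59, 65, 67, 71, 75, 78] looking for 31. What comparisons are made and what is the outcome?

Binary search for 31 in [6, 9, 11, 12, 17, 22, 32, 35, 36, 39, 42, 52, 54, 58, 59, 65, 67, 71, 75, 78]:

lo=0, hi=19, mid=9, arr[mid]=39 -> 39 > 31, search left half
lo=0, hi=8, mid=4, arr[mid]=17 -> 17 < 31, search right half
lo=5, hi=8, mid=6, arr[mid]=32 -> 32 > 31, search left half
lo=5, hi=5, mid=5, arr[mid]=22 -> 22 < 31, search right half
lo=6 > hi=5, target 31 not found

Binary search determines that 31 is not in the array after 4 comparisons. The search space was exhausted without finding the target.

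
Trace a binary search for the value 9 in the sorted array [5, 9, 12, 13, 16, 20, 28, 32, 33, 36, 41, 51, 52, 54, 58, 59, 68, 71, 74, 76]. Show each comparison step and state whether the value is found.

Binary search for 9 in [5, 9, 12, 13, 16, 20, 28, 32, 33, 36, 41, 51, 52, 54, 58, 59, 68, 71, 74, 76]:

lo=0, hi=19, mid=9, arr[mid]=36 -> 36 > 9, search left half
lo=0, hi=8, mid=4, arr[mid]=16 -> 16 > 9, search left half
lo=0, hi=3, mid=1, arr[mid]=9 -> Found target at index 1!

Binary search finds 9 at index 1 after 3 comparisons. The search repeatedly halves the search space by comparing with the middle element.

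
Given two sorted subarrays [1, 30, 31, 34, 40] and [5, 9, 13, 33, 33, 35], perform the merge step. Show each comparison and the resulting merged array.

Merging process:

Compare 1 vs 5: take 1 from left. Merged: [1]
Compare 30 vs 5: take 5 from right. Merged: [1, 5]
Compare 30 vs 9: take 9 from right. Merged: [1, 5, 9]
Compare 30 vs 13: take 13 from right. Merged: [1, 5, 9, 13]
Compare 30 vs 33: take 30 from left. Merged: [1, 5, 9, 13, 30]
Compare 31 vs 33: take 31 from left. Merged: [1, 5, 9, 13, 30, 31]
Compare 34 vs 33: take 33 from right. Merged: [1, 5, 9, 13, 30, 31, 33]
Compare 34 vs 33: take 33 from right. Merged: [1, 5, 9, 13, 30, 31, 33, 33]
Compare 34 vs 35: take 34 from left. Merged: [1, 5, 9, 13, 30, 31, 33, 33, 34]
Compare 40 vs 35: take 35 from right. Merged: [1, 5, 9, 13, 30, 31, 33, 33, 34, 35]
Append remaining from left: [40]. Merged: [1, 5, 9, 13, 30, 31, 33, 33, 34, 35, 40]

Final merged array: [1, 5, 9, 13, 30, 31, 33, 33, 34, 35, 40]
Total comparisons: 10

The merged array is [1, 5, 9, 13, 30, 31, 33, 33, 34, 35, 40], requiring 10 comparisons. The merge step runs in O(n) time where n is the total number of elements.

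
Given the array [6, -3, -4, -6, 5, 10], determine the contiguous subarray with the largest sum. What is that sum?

Using Kadane's algorithm on [6, -3, -4, -6, 5, 10]:

Scanning through the array:
Position 1 (value -3): max_ending_here = 3, max_so_far = 6
Position 2 (value -4): max_ending_here = -1, max_so_far = 6
Position 3 (value -6): max_ending_here = -6, max_so_far = 6
Position 4 (value 5): max_ending_here = 5, max_so_far = 6
Position 5 (value 10): max_ending_here = 15, max_so_far = 15

Maximum subarray: [5, 10]
Maximum sum: 15

The maximum subarray is [5, 10] with sum 15. This subarray runs from index 4 to index 5.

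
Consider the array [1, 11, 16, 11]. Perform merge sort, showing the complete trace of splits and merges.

Merge sort trace:

Split: [1, 11, 16, 11] -> [1, 11] and [16, 11]
  Split: [1, 11] -> [1] and [11]
  Merge: [1] + [11] -> [1, 11]
  Split: [16, 11] -> [16] and [11]
  Merge: [16] + [11] -> [11, 16]
Merge: [1, 11] + [11, 16] -> [1, 11, 11, 16]

Final sorted array: [1, 11, 11, 16]

The merge sort proceeds by recursively splitting the array and merging sorted halves.
After all merges, the sorted array is [1, 11, 11, 16].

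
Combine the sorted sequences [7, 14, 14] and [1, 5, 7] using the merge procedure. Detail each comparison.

Merging process:

Compare 7 vs 1: take 1 from right. Merged: [1]
Compare 7 vs 5: take 5 from right. Merged: [1, 5]
Compare 7 vs 7: take 7 from left. Merged: [1, 5, 7]
Compare 14 vs 7: take 7 from right. Merged: [1, 5, 7, 7]
Append remaining from left: [14, 14]. Merged: [1, 5, 7, 7, 14, 14]

Final merged array: [1, 5, 7, 7, 14, 14]
Total comparisons: 4

The merged array is [1, 5, 7, 7, 14, 14], requiring 4 comparisons. The merge step runs in O(n) time where n is the total number of elements.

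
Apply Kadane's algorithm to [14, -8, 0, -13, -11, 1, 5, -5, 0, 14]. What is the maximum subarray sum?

Using Kadane's algorithm on [14, -8, 0, -13, -11, 1, 5, -5, 0, 14]:

Scanning through the array:
Position 1 (value -8): max_ending_here = 6, max_so_far = 14
Position 2 (value 0): max_ending_here = 6, max_so_far = 14
Position 3 (value -13): max_ending_here = -7, max_so_far = 14
Position 4 (value -11): max_ending_here = -11, max_so_far = 14
Position 5 (value 1): max_ending_here = 1, max_so_far = 14
Position 6 (value 5): max_ending_here = 6, max_so_far = 14
Position 7 (value -5): max_ending_here = 1, max_so_far = 14
Position 8 (value 0): max_ending_here = 1, max_so_far = 14
Position 9 (value 14): max_ending_here = 15, max_so_far = 15

Maximum subarray: [1, 5, -5, 0, 14]
Maximum sum: 15

The maximum subarray is [1, 5, -5, 0, 14] with sum 15. This subarray runs from index 5 to index 9.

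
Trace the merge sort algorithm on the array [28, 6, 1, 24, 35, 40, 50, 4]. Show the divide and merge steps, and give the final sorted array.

Merge sort trace:

Split: [28, 6, 1, 24, 35, 40, 50, 4] -> [28, 6, 1, 24] and [35, 40, 50, 4]
  Split: [28, 6, 1, 24] -> [28, 6] and [1, 24]
    Split: [28, 6] -> [28] and [6]
    Merge: [28] + [6] -> [6, 28]
    Split: [1, 24] -> [1] and [24]
    Merge: [1] + [24] -> [1, 24]
  Merge: [6, 28] + [1, 24] -> [1, 6, 24, 28]
  Split: [35, 40, 50, 4] -> [35, 40] and [50, 4]
    Split: [35, 40] -> [35] and [40]
    Merge: [35] + [40] -> [35, 40]
    Split: [50, 4] -> [50] and [4]
    Merge: [50] + [4] -> [4, 50]
  Merge: [35, 40] + [4, 50] -> [4, 35, 40, 50]
Merge: [1, 6, 24, 28] + [4, 35, 40, 50] -> [1, 4, 6, 24, 28, 35, 40, 50]

Final sorted array: [1, 4, 6, 24, 28, 35, 40, 50]

The merge sort proceeds by recursively splitting the array and merging sorted halves.
After all merges, the sorted array is [1, 4, 6, 24, 28, 35, 40, 50].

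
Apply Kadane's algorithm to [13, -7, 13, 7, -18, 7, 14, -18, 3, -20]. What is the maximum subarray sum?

Using Kadane's algorithm on [13, -7, 13, 7, -18, 7, 14, -18, 3, -20]:

Scanning through the array:
Position 1 (value -7): max_ending_here = 6, max_so_far = 13
Position 2 (value 13): max_ending_here = 19, max_so_far = 19
Position 3 (value 7): max_ending_here = 26, max_so_far = 26
Position 4 (value -18): max_ending_here = 8, max_so_far = 26
Position 5 (value 7): max_ending_here = 15, max_so_far = 26
Position 6 (value 14): max_ending_here = 29, max_so_far = 29
Position 7 (value -18): max_ending_here = 11, max_so_far = 29
Position 8 (value 3): max_ending_here = 14, max_so_far = 29
Position 9 (value -20): max_ending_here = -6, max_so_far = 29

Maximum subarray: [13, -7, 13, 7, -18, 7, 14]
Maximum sum: 29

The maximum subarray is [13, -7, 13, 7, -18, 7, 14] with sum 29. This subarray runs from index 0 to index 6.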